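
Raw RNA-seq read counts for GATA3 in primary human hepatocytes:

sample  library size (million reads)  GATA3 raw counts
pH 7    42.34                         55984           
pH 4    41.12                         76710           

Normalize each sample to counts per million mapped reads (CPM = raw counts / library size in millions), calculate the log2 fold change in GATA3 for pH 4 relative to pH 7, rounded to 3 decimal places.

0.497

CPM(pH 7) = 55984 / 42.34 = 1322.2485
CPM(pH 4) = 76710 / 41.12 = 1865.5156
Fold change = 1865.5156 / 1322.2485 = 1.41087
log2(1.41087) = 0.4966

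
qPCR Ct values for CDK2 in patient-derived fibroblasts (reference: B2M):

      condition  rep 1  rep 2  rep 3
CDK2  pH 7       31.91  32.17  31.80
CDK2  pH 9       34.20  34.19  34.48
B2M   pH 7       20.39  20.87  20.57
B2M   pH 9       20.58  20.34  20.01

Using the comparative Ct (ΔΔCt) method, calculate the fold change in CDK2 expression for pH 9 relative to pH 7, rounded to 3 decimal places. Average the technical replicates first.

0.162

Mean Ct: CDK2 pH 7 31.960; CDK2 pH 9 34.290; B2M pH 7 20.610; B2M pH 9 20.310
ΔCt(pH 7) = 31.960 − 20.610 = 11.350
ΔCt(pH 9) = 34.290 − 20.310 = 13.980
ΔΔCt = 13.980 − 11.350 = 2.630
Fold change = 2^(−2.630) = 0.1615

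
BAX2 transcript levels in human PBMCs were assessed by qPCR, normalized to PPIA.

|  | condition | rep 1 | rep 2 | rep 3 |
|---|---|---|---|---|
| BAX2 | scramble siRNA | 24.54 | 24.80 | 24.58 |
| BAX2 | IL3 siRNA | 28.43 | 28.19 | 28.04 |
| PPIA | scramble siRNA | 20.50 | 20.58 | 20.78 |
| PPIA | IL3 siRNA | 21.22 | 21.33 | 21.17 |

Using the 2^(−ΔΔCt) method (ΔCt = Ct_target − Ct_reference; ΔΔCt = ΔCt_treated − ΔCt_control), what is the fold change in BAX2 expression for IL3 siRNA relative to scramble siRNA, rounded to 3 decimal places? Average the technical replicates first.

0.129

Mean Ct: BAX2 scramble siRNA 24.640; BAX2 IL3 siRNA 28.220; PPIA scramble siRNA 20.620; PPIA IL3 siRNA 21.240
ΔCt(scramble siRNA) = 24.640 − 20.620 = 4.020
ΔCt(IL3 siRNA) = 28.220 − 21.240 = 6.980
ΔΔCt = 6.980 − 4.020 = 2.960
Fold change = 2^(−2.960) = 0.1285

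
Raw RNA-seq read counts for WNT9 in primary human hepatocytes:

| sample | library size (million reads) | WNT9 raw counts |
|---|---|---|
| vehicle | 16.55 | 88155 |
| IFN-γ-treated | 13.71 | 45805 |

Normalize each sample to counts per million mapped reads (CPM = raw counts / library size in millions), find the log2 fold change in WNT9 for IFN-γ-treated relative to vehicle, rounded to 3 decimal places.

CPM(vehicle) = 88155 / 16.55 = 5326.5861
CPM(IFN-γ-treated) = 45805 / 13.71 = 3340.9920
Fold change = 3340.9920 / 5326.5861 = 0.62723
log2(0.62723) = -0.6729

-0.673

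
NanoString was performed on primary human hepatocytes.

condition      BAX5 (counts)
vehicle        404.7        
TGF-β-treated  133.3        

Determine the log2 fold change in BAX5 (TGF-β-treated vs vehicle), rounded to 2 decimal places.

-1.60

Fold change = 133.3 / 404.7 = 0.3294
log2(0.3294) = -1.602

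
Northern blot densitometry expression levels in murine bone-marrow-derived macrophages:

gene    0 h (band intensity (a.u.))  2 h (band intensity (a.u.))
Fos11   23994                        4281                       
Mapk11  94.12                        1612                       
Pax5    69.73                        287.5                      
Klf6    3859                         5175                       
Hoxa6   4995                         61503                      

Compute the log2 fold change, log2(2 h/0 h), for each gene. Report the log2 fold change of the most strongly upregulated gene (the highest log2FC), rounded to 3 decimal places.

4.098

log2(4281/23994) = -2.487  (Fos11)
log2(1612/94.12) = 4.098  (Mapk11)
log2(287.5/69.73) = 2.044  (Pax5)
log2(5175/3859) = 0.423  (Klf6)
log2(61503/4995) = 3.622  (Hoxa6)
Mapk11 is most strongly upregulated.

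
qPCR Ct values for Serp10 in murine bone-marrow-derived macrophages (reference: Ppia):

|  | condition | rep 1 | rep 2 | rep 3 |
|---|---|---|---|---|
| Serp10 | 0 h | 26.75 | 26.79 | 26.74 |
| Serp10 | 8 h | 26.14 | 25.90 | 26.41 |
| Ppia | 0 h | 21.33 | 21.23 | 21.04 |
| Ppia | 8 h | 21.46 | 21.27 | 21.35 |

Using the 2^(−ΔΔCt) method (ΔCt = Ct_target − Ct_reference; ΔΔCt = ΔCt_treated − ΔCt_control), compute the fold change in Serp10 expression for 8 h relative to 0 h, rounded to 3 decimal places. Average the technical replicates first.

Mean Ct: Serp10 0 h 26.760; Serp10 8 h 26.150; Ppia 0 h 21.200; Ppia 8 h 21.360
ΔCt(0 h) = 26.760 − 21.200 = 5.560
ΔCt(8 h) = 26.150 − 21.360 = 4.790
ΔΔCt = 4.790 − 5.560 = -0.770
Fold change = 2^(−(-0.770)) = 2^0.770 = 1.7053

1.705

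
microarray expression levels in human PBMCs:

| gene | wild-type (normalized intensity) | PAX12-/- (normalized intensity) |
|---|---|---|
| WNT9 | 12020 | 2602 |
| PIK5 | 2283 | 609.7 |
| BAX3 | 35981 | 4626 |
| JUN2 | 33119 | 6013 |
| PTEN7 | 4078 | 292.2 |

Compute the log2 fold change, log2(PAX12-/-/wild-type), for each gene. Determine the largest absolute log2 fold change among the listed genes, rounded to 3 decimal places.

3.803

log2(2602/12020) = -2.208  (WNT9)
log2(609.7/2283) = -1.905  (PIK5)
log2(4626/35981) = -2.959  (BAX3)
log2(6013/33119) = -2.462  (JUN2)
log2(292.2/4078) = -3.803  (PTEN7)
The largest magnitude belongs to PTEN7.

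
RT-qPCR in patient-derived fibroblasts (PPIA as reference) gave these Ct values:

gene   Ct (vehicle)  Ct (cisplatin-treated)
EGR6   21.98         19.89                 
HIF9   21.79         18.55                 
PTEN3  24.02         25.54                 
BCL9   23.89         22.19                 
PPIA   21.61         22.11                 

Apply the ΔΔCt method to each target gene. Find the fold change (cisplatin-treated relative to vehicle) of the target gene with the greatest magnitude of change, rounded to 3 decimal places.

13.361

EGR6: ΔΔCt = (19.89−22.11) − (21.98−21.61) = -2.22 − 0.37 = -2.59; fold change = 2^2.59 = 6.021
HIF9: ΔΔCt = (18.55−22.11) − (21.79−21.61) = -3.56 − 0.18 = -3.74; fold change = 2^3.74 = 13.361
PTEN3: ΔΔCt = (25.54−22.11) − (24.02−21.61) = 3.43 − 2.41 = 1.02; fold change = 2^-1.02 = 0.493
BCL9: ΔΔCt = (22.19−22.11) − (23.89−21.61) = 0.08 − 2.28 = -2.20; fold change = 2^2.20 = 4.595
HIF9 has the largest |ΔΔCt| = 3.74.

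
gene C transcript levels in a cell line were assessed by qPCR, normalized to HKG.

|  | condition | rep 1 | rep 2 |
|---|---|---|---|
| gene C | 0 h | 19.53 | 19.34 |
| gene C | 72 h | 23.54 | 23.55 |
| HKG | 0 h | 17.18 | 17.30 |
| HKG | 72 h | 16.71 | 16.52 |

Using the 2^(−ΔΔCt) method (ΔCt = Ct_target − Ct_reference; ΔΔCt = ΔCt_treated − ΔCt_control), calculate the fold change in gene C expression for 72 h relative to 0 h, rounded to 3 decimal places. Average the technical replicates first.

Mean Ct: gene C 0 h 19.435; gene C 72 h 23.545; HKG 0 h 17.240; HKG 72 h 16.615
ΔCt(0 h) = 19.435 − 17.240 = 2.195
ΔCt(72 h) = 23.545 − 16.615 = 6.930
ΔΔCt = 6.930 − 2.195 = 4.735
Fold change = 2^(−4.735) = 0.0376

0.038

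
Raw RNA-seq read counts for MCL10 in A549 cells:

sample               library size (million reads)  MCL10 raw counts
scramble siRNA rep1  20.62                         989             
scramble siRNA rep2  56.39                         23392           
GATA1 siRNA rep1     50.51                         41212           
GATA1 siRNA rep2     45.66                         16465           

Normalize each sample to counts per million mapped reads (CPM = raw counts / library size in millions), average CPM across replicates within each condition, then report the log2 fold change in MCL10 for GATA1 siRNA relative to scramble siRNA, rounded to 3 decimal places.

CPM(scramble siRNA rep1) = 989 / 20.62 = 47.9631
CPM(scramble siRNA rep2) = 23392 / 56.39 = 414.8253
CPM(GATA1 siRNA rep1) = 41212 / 50.51 = 815.9176
CPM(GATA1 siRNA rep2) = 16465 / 45.66 = 360.6001
mean CPM(scramble siRNA) = 231.3942; mean CPM(GATA1 siRNA) = 588.2589
Fold change = 588.2589 / 231.3942 = 2.54224
log2(2.54224) = 1.3461

1.346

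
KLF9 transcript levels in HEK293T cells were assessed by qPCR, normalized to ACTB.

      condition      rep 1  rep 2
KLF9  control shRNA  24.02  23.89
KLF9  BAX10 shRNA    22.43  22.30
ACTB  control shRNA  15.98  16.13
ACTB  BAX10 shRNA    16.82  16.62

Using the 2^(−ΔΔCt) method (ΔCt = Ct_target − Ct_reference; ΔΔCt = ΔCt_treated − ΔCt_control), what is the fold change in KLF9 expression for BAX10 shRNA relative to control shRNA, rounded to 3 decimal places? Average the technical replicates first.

Mean Ct: KLF9 control shRNA 23.955; KLF9 BAX10 shRNA 22.365; ACTB control shRNA 16.055; ACTB BAX10 shRNA 16.720
ΔCt(control shRNA) = 23.955 − 16.055 = 7.900
ΔCt(BAX10 shRNA) = 22.365 − 16.720 = 5.645
ΔΔCt = 5.645 − 7.900 = -2.255
Fold change = 2^(−(-2.255)) = 2^2.255 = 4.7733

4.773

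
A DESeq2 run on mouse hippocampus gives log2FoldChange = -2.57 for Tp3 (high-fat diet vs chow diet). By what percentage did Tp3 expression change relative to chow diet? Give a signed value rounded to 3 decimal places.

Fold change = 2^(-2.57) = 0.1684
Percent change = (FC − 1) × 100% = (0.1684 − 1) × 100 = -83.160%

-83.160%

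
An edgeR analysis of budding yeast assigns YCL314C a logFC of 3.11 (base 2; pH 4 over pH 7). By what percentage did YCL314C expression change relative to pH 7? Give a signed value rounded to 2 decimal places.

Fold change = 2^(3.11) = 8.6338
Percent change = (FC − 1) × 100% = (8.6338 − 1) × 100 = 763.38%

763.38%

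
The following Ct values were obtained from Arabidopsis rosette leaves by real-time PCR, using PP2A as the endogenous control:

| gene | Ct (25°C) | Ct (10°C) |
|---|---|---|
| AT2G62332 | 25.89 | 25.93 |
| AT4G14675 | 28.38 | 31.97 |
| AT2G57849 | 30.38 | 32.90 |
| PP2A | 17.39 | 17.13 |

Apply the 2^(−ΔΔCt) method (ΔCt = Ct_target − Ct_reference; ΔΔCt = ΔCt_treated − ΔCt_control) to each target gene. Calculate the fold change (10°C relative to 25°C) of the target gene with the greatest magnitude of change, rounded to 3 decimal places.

AT2G62332: ΔΔCt = (25.93−17.13) − (25.89−17.39) = 8.80 − 8.50 = 0.30; fold change = 2^-0.30 = 0.812
AT4G14675: ΔΔCt = (31.97−17.13) − (28.38−17.39) = 14.84 − 10.99 = 3.85; fold change = 2^-3.85 = 0.069
AT2G57849: ΔΔCt = (32.90−17.13) − (30.38−17.39) = 15.77 − 12.99 = 2.78; fold change = 2^-2.78 = 0.146
AT4G14675 has the largest |ΔΔCt| = 3.85.

0.069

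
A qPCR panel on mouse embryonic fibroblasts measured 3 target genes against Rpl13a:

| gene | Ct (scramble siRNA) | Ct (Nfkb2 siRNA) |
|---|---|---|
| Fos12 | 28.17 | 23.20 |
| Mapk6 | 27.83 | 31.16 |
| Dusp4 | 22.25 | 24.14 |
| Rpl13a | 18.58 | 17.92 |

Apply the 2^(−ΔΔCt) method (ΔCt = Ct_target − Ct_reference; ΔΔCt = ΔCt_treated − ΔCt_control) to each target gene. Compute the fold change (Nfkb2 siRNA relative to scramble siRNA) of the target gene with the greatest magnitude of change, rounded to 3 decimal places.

Fos12: ΔΔCt = (23.20−17.92) − (28.17−18.58) = 5.28 − 9.59 = -4.31; fold change = 2^4.31 = 19.835
Mapk6: ΔΔCt = (31.16−17.92) − (27.83−18.58) = 13.24 − 9.25 = 3.99; fold change = 2^-3.99 = 0.063
Dusp4: ΔΔCt = (24.14−17.92) − (22.25−18.58) = 6.22 − 3.67 = 2.55; fold change = 2^-2.55 = 0.171
Fos12 has the largest |ΔΔCt| = 4.31.

19.835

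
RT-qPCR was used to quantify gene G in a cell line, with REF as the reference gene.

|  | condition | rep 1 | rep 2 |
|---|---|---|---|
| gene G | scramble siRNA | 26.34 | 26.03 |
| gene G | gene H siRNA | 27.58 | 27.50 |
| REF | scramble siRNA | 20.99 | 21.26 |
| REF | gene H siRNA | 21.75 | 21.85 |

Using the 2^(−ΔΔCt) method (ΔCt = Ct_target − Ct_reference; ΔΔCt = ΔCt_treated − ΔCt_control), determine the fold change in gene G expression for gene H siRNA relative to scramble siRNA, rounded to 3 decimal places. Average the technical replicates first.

Mean Ct: gene G scramble siRNA 26.185; gene G gene H siRNA 27.540; REF scramble siRNA 21.125; REF gene H siRNA 21.800
ΔCt(scramble siRNA) = 26.185 − 21.125 = 5.060
ΔCt(gene H siRNA) = 27.540 − 21.800 = 5.740
ΔΔCt = 5.740 − 5.060 = 0.680
Fold change = 2^(−0.680) = 0.6242

0.624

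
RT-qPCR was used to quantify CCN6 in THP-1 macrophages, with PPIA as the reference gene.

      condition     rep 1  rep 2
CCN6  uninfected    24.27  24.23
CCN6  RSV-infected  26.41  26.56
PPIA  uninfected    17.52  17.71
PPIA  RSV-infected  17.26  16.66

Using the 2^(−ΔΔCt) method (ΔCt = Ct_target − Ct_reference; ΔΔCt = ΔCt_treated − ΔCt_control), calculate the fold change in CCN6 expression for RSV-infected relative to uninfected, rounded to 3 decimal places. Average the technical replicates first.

0.135

Mean Ct: CCN6 uninfected 24.250; CCN6 RSV-infected 26.485; PPIA uninfected 17.615; PPIA RSV-infected 16.960
ΔCt(uninfected) = 24.250 − 17.615 = 6.635
ΔCt(RSV-infected) = 26.485 − 16.960 = 9.525
ΔΔCt = 9.525 − 6.635 = 2.890
Fold change = 2^(−2.890) = 0.1349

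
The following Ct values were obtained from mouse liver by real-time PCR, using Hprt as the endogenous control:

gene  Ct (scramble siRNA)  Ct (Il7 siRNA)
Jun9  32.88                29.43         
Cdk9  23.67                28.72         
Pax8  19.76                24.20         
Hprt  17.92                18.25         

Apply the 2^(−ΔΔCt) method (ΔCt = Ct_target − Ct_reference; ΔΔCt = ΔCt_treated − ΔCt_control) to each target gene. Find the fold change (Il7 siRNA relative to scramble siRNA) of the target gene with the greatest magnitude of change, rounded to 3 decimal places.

0.038

Jun9: ΔΔCt = (29.43−18.25) − (32.88−17.92) = 11.18 − 14.96 = -3.78; fold change = 2^3.78 = 13.737
Cdk9: ΔΔCt = (28.72−18.25) − (23.67−17.92) = 10.47 − 5.75 = 4.72; fold change = 2^-4.72 = 0.038
Pax8: ΔΔCt = (24.20−18.25) − (19.76−17.92) = 5.95 − 1.84 = 4.11; fold change = 2^-4.11 = 0.058
Cdk9 has the largest |ΔΔCt| = 4.72.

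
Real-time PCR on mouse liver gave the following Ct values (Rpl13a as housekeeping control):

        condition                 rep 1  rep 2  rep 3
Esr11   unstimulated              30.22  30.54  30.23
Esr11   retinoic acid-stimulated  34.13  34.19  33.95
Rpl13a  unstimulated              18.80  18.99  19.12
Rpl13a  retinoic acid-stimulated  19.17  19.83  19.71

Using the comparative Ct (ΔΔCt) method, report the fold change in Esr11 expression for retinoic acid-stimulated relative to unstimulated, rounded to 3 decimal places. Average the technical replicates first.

0.112

Mean Ct: Esr11 unstimulated 30.330; Esr11 retinoic acid-stimulated 34.090; Rpl13a unstimulated 18.970; Rpl13a retinoic acid-stimulated 19.570
ΔCt(unstimulated) = 30.330 − 18.970 = 11.360
ΔCt(retinoic acid-stimulated) = 34.090 − 19.570 = 14.520
ΔΔCt = 14.520 − 11.360 = 3.160
Fold change = 2^(−3.160) = 0.1119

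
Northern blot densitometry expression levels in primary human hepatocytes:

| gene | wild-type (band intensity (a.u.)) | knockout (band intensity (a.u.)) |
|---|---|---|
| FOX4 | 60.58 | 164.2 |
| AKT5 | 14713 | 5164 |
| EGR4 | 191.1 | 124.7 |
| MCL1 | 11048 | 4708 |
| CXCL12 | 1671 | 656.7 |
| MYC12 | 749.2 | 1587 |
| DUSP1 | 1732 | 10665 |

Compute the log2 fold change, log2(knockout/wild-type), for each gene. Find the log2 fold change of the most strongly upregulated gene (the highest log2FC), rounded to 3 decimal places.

log2(164.2/60.58) = 1.439  (FOX4)
log2(5164/14713) = -1.511  (AKT5)
log2(124.7/191.1) = -0.616  (EGR4)
log2(4708/11048) = -1.231  (MCL1)
log2(656.7/1671) = -1.347  (CXCL12)
log2(1587/749.2) = 1.083  (MYC12)
log2(10665/1732) = 2.622  (DUSP1)
DUSP1 is most strongly upregulated.

2.622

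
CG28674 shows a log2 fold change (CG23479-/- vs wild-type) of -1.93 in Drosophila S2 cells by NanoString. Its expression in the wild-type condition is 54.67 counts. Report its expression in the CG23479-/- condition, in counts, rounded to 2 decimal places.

Fold change = 2^(-1.93) = 0.2624
CG23479-/- expression = 54.67 × 0.2624 = 14.35

14.35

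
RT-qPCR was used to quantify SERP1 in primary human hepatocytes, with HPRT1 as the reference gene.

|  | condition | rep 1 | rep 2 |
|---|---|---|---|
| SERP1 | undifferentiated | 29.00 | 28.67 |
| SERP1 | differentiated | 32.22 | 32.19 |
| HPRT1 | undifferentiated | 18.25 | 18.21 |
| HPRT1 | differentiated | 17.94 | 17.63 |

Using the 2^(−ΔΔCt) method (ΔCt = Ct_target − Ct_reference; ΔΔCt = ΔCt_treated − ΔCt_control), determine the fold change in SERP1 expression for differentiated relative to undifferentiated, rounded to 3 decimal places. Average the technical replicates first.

0.071

Mean Ct: SERP1 undifferentiated 28.835; SERP1 differentiated 32.205; HPRT1 undifferentiated 18.230; HPRT1 differentiated 17.785
ΔCt(undifferentiated) = 28.835 − 18.230 = 10.605
ΔCt(differentiated) = 32.205 − 17.785 = 14.420
ΔΔCt = 14.420 − 10.605 = 3.815
Fold change = 2^(−3.815) = 0.0711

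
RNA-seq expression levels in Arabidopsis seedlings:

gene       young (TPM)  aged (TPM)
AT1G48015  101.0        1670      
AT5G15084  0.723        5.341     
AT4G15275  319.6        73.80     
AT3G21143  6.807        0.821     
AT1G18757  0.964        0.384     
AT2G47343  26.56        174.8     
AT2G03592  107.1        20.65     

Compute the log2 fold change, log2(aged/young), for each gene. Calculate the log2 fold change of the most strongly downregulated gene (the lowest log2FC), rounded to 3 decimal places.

-3.052

log2(1670/101.0) = 4.047  (AT1G48015)
log2(5.341/0.723) = 2.885  (AT5G15084)
log2(73.80/319.6) = -2.115  (AT4G15275)
log2(0.821/6.807) = -3.052  (AT3G21143)
log2(0.384/0.964) = -1.328  (AT1G18757)
log2(174.8/26.56) = 2.718  (AT2G47343)
log2(20.65/107.1) = -2.375  (AT2G03592)
AT3G21143 is most strongly downregulated.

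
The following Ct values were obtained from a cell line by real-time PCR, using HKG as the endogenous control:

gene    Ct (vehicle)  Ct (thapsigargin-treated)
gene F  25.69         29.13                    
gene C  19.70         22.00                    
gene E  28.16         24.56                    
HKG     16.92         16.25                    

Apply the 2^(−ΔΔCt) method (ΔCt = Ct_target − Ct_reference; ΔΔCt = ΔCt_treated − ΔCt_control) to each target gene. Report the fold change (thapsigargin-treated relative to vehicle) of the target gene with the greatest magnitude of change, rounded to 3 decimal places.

gene F: ΔΔCt = (29.13−16.25) − (25.69−16.92) = 12.88 − 8.77 = 4.11; fold change = 2^-4.11 = 0.058
gene C: ΔΔCt = (22.00−16.25) − (19.70−16.92) = 5.75 − 2.78 = 2.97; fold change = 2^-2.97 = 0.128
gene E: ΔΔCt = (24.56−16.25) − (28.16−16.92) = 8.31 − 11.24 = -2.93; fold change = 2^2.93 = 7.621
gene F has the largest |ΔΔCt| = 4.11.

0.058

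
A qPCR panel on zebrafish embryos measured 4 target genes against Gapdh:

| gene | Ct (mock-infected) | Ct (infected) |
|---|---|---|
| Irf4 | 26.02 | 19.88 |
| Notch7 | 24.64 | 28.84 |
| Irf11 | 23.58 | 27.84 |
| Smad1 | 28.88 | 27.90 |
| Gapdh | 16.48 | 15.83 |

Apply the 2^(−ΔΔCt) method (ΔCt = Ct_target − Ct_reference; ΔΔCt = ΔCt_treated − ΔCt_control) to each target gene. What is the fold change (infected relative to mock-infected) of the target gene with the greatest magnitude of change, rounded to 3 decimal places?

44.942

Irf4: ΔΔCt = (19.88−15.83) − (26.02−16.48) = 4.05 − 9.54 = -5.49; fold change = 2^5.49 = 44.942
Notch7: ΔΔCt = (28.84−15.83) − (24.64−16.48) = 13.01 − 8.16 = 4.85; fold change = 2^-4.85 = 0.035
Irf11: ΔΔCt = (27.84−15.83) − (23.58−16.48) = 12.01 − 7.10 = 4.91; fold change = 2^-4.91 = 0.033
Smad1: ΔΔCt = (27.90−15.83) − (28.88−16.48) = 12.07 − 12.40 = -0.33; fold change = 2^0.33 = 1.257
Irf4 has the largest |ΔΔCt| = 5.49.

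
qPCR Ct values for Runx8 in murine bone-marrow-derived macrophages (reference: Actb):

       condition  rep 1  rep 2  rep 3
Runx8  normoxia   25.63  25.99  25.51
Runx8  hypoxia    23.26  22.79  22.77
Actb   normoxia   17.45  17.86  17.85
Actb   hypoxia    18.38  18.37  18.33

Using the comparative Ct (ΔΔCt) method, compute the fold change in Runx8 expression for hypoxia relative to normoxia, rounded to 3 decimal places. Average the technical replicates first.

Mean Ct: Runx8 normoxia 25.710; Runx8 hypoxia 22.940; Actb normoxia 17.720; Actb hypoxia 18.360
ΔCt(normoxia) = 25.710 − 17.720 = 7.990
ΔCt(hypoxia) = 22.940 − 18.360 = 4.580
ΔΔCt = 4.580 − 7.990 = -3.410
Fold change = 2^(−(-3.410)) = 2^3.410 = 10.6295

10.629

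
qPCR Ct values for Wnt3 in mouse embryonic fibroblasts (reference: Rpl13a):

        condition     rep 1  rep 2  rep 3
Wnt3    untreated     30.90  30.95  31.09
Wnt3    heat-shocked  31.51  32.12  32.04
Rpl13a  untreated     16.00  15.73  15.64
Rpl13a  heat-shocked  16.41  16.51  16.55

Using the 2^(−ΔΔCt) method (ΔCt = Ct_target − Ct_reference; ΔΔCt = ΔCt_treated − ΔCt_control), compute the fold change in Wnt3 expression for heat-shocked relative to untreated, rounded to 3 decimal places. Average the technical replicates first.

Mean Ct: Wnt3 untreated 30.980; Wnt3 heat-shocked 31.890; Rpl13a untreated 15.790; Rpl13a heat-shocked 16.490
ΔCt(untreated) = 30.980 − 15.790 = 15.190
ΔCt(heat-shocked) = 31.890 − 16.490 = 15.400
ΔΔCt = 15.400 − 15.190 = 0.210
Fold change = 2^(−0.210) = 0.8645

0.865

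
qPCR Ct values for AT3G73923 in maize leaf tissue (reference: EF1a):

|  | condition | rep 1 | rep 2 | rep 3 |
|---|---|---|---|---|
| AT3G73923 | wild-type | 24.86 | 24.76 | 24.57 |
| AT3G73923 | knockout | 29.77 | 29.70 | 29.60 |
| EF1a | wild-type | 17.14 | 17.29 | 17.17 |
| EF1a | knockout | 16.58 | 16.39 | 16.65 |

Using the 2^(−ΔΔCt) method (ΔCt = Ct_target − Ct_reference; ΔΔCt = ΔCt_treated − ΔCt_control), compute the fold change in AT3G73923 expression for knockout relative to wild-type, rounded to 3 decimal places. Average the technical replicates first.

Mean Ct: AT3G73923 wild-type 24.730; AT3G73923 knockout 29.690; EF1a wild-type 17.200; EF1a knockout 16.540
ΔCt(wild-type) = 24.730 − 17.200 = 7.530
ΔCt(knockout) = 29.690 − 16.540 = 13.150
ΔΔCt = 13.150 − 7.530 = 5.620
Fold change = 2^(−5.620) = 0.0203

0.020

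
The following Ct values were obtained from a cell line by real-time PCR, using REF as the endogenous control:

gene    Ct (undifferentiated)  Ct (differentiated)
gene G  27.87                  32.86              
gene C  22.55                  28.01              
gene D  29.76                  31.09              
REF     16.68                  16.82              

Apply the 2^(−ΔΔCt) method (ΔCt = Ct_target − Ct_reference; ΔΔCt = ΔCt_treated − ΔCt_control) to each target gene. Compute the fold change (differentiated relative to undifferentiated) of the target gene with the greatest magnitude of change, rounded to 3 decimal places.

gene G: ΔΔCt = (32.86−16.82) − (27.87−16.68) = 16.04 − 11.19 = 4.85; fold change = 2^-4.85 = 0.035
gene C: ΔΔCt = (28.01−16.82) − (22.55−16.68) = 11.19 − 5.87 = 5.32; fold change = 2^-5.32 = 0.025
gene D: ΔΔCt = (31.09−16.82) − (29.76−16.68) = 14.27 − 13.08 = 1.19; fold change = 2^-1.19 = 0.438
gene C has the largest |ΔΔCt| = 5.32.

0.025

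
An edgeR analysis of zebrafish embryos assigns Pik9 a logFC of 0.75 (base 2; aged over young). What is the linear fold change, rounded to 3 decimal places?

1.682

Fold change = 2^(0.75) = 1.6818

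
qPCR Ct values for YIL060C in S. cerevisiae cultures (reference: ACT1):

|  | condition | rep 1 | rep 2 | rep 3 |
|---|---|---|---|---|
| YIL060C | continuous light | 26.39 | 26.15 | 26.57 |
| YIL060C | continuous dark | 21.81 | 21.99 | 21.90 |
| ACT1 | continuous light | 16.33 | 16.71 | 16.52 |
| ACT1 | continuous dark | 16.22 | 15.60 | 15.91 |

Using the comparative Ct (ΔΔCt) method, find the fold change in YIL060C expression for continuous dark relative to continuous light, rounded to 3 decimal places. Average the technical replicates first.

14.520

Mean Ct: YIL060C continuous light 26.370; YIL060C continuous dark 21.900; ACT1 continuous light 16.520; ACT1 continuous dark 15.910
ΔCt(continuous light) = 26.370 − 16.520 = 9.850
ΔCt(continuous dark) = 21.900 − 15.910 = 5.990
ΔΔCt = 5.990 − 9.850 = -3.860
Fold change = 2^(−(-3.860)) = 2^3.860 = 14.5203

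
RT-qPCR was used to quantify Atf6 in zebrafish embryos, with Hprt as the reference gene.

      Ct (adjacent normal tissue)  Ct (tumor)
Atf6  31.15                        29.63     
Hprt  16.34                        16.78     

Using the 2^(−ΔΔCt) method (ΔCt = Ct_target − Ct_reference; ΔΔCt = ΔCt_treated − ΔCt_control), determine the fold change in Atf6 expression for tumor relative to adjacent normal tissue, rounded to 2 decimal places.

ΔCt(adjacent normal tissue) = 31.150 − 16.340 = 14.810
ΔCt(tumor) = 29.630 − 16.780 = 12.850
ΔΔCt = 12.850 − 14.810 = -1.960
Fold change = 2^(−(-1.960)) = 2^1.960 = 3.891

3.89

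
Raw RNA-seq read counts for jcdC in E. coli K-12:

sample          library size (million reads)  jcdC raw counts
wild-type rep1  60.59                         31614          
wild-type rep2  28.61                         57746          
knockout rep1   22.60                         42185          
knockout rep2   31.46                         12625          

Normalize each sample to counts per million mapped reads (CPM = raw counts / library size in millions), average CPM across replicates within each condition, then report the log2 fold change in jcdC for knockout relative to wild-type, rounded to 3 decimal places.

-0.164

CPM(wild-type rep1) = 31614 / 60.59 = 521.7693
CPM(wild-type rep2) = 57746 / 28.61 = 2018.3852
CPM(knockout rep1) = 42185 / 22.60 = 1866.5929
CPM(knockout rep2) = 12625 / 31.46 = 401.3032
mean CPM(wild-type) = 1270.0772; mean CPM(knockout) = 1133.9481
Fold change = 1133.9481 / 1270.0772 = 0.89282
log2(0.89282) = -0.1636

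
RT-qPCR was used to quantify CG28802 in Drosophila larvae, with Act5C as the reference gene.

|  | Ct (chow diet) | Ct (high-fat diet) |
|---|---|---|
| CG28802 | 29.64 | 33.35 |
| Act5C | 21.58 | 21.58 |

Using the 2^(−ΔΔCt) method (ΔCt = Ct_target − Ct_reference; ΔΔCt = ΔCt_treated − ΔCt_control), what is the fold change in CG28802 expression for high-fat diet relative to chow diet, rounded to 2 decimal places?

0.08

ΔCt(chow diet) = 29.640 − 21.580 = 8.060
ΔCt(high-fat diet) = 33.350 − 21.580 = 11.770
ΔΔCt = 11.770 − 8.060 = 3.710
Fold change = 2^(−3.710) = 0.076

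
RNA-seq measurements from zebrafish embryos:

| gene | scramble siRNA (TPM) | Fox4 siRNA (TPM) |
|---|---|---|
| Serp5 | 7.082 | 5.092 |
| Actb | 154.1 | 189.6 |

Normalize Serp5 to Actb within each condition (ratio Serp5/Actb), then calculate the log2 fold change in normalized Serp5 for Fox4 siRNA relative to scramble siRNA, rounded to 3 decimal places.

Serp5/Actb (scramble siRNA) = 7.082 / 154.1 = 0.045957
Serp5/Actb (Fox4 siRNA) = 5.092 / 189.6 = 0.026857
Fold change = 0.026857 / 0.045957 = 0.5844
log2(0.5844) = -0.7750

-0.775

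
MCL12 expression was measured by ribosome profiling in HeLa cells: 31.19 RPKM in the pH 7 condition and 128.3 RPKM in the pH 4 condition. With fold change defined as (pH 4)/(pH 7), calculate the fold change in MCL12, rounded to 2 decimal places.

Fold change = 128.3 / 31.19 = 4.113
MCL12 is upregulated.

4.11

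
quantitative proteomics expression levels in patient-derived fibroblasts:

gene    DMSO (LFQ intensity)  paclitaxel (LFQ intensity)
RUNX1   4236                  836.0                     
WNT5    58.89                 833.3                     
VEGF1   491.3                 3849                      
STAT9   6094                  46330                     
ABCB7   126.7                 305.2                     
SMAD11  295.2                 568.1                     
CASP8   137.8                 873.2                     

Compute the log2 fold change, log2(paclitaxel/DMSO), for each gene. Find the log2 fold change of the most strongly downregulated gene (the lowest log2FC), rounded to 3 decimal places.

log2(836.0/4236) = -2.341  (RUNX1)
log2(833.3/58.89) = 3.823  (WNT5)
log2(3849/491.3) = 2.970  (VEGF1)
log2(46330/6094) = 2.926  (STAT9)
log2(305.2/126.7) = 1.268  (ABCB7)
log2(568.1/295.2) = 0.944  (SMAD11)
log2(873.2/137.8) = 2.664  (CASP8)
RUNX1 is most strongly downregulated.

-2.341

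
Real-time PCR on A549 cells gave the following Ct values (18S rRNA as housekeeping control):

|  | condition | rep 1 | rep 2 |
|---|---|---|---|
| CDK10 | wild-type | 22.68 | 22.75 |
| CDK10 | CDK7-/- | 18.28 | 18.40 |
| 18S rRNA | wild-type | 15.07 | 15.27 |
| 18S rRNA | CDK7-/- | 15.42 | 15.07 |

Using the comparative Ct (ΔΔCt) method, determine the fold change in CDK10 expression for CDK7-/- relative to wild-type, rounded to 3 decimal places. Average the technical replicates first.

21.857

Mean Ct: CDK10 wild-type 22.715; CDK10 CDK7-/- 18.340; 18S rRNA wild-type 15.170; 18S rRNA CDK7-/- 15.245
ΔCt(wild-type) = 22.715 − 15.170 = 7.545
ΔCt(CDK7-/-) = 18.340 − 15.245 = 3.095
ΔΔCt = 3.095 − 7.545 = -4.450
Fold change = 2^(−(-4.450)) = 2^4.450 = 21.8566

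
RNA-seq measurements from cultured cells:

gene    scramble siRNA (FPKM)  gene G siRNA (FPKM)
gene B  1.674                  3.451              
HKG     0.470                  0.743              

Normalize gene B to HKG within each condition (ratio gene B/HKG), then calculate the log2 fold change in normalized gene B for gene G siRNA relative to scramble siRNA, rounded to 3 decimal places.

0.383

gene B/HKG (scramble siRNA) = 1.674 / 0.470 = 3.5617
gene B/HKG (gene G siRNA) = 3.451 / 0.743 = 4.6447
Fold change = 4.6447 / 3.5617 = 1.3041
log2(1.3041) = 0.3830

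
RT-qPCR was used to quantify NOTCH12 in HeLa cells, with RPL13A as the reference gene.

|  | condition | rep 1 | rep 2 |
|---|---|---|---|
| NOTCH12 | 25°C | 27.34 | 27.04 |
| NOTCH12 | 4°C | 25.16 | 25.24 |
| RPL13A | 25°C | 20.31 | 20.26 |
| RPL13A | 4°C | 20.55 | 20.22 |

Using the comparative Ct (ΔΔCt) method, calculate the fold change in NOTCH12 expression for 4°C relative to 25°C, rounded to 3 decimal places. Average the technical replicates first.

4.257

Mean Ct: NOTCH12 25°C 27.190; NOTCH12 4°C 25.200; RPL13A 25°C 20.285; RPL13A 4°C 20.385
ΔCt(25°C) = 27.190 − 20.285 = 6.905
ΔCt(4°C) = 25.200 − 20.385 = 4.815
ΔΔCt = 4.815 − 6.905 = -2.090
Fold change = 2^(−(-2.090)) = 2^2.090 = 4.2575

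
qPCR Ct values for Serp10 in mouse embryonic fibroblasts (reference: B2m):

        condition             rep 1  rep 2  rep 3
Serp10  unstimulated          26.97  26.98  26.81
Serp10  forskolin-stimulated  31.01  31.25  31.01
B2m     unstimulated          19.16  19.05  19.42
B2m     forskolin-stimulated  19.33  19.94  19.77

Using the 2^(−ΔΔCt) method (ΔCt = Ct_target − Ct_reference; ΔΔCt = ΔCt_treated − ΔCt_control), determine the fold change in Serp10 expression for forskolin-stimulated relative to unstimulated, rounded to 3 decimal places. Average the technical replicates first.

0.077

Mean Ct: Serp10 unstimulated 26.920; Serp10 forskolin-stimulated 31.090; B2m unstimulated 19.210; B2m forskolin-stimulated 19.680
ΔCt(unstimulated) = 26.920 − 19.210 = 7.710
ΔCt(forskolin-stimulated) = 31.090 − 19.680 = 11.410
ΔΔCt = 11.410 − 7.710 = 3.700
Fold change = 2^(−3.700) = 0.0769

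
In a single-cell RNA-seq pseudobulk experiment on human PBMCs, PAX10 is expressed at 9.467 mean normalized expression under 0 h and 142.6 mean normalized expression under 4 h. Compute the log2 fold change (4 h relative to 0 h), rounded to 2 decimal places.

Fold change = 142.6 / 9.467 = 15.0628
log2(15.0628) = 3.913

3.91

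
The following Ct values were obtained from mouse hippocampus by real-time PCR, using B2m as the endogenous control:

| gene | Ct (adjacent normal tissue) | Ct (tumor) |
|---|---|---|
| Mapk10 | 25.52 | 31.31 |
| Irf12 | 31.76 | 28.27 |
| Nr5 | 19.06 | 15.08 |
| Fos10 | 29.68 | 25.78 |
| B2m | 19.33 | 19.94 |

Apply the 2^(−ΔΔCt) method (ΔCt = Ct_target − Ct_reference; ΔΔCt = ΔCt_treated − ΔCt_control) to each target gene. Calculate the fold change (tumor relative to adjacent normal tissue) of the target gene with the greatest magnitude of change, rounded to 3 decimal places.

0.028

Mapk10: ΔΔCt = (31.31−19.94) − (25.52−19.33) = 11.37 − 6.19 = 5.18; fold change = 2^-5.18 = 0.028
Irf12: ΔΔCt = (28.27−19.94) − (31.76−19.33) = 8.33 − 12.43 = -4.10; fold change = 2^4.10 = 17.148
Nr5: ΔΔCt = (15.08−19.94) − (19.06−19.33) = -4.86 − (-0.27) = -4.59; fold change = 2^4.59 = 24.084
Fos10: ΔΔCt = (25.78−19.94) − (29.68−19.33) = 5.84 − 10.35 = -4.51; fold change = 2^4.51 = 22.785
Mapk10 has the largest |ΔΔCt| = 5.18.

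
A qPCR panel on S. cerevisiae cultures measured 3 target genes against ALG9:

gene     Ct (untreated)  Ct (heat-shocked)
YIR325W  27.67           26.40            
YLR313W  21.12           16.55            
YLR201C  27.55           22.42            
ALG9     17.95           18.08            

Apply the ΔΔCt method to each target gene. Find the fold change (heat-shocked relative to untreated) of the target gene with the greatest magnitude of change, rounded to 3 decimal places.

YIR325W: ΔΔCt = (26.40−18.08) − (27.67−17.95) = 8.32 − 9.72 = -1.40; fold change = 2^1.40 = 2.639
YLR313W: ΔΔCt = (16.55−18.08) − (21.12−17.95) = -1.53 − 3.17 = -4.70; fold change = 2^4.70 = 25.992
YLR201C: ΔΔCt = (22.42−18.08) − (27.55−17.95) = 4.34 − 9.60 = -5.26; fold change = 2^5.26 = 38.319
YLR201C has the largest |ΔΔCt| = 5.26.

38.319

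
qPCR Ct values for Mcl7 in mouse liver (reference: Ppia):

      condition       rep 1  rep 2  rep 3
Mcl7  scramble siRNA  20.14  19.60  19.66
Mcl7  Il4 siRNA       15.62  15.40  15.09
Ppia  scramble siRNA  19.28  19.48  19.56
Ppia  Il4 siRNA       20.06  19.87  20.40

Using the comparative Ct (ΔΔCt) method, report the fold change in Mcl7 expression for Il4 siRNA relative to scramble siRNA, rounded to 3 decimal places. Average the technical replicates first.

34.297

Mean Ct: Mcl7 scramble siRNA 19.800; Mcl7 Il4 siRNA 15.370; Ppia scramble siRNA 19.440; Ppia Il4 siRNA 20.110
ΔCt(scramble siRNA) = 19.800 − 19.440 = 0.360
ΔCt(Il4 siRNA) = 15.370 − 20.110 = -4.740
ΔΔCt = -4.740 − 0.360 = -5.100
Fold change = 2^(−(-5.100)) = 2^5.100 = 34.2968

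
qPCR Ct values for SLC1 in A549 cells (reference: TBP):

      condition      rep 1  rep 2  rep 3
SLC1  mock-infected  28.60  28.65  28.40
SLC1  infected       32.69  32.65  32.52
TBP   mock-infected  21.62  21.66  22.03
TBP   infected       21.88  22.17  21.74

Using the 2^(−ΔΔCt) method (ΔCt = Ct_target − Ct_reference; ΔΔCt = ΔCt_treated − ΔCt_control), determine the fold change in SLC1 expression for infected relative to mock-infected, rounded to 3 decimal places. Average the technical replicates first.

Mean Ct: SLC1 mock-infected 28.550; SLC1 infected 32.620; TBP mock-infected 21.770; TBP infected 21.930
ΔCt(mock-infected) = 28.550 − 21.770 = 6.780
ΔCt(infected) = 32.620 − 21.930 = 10.690
ΔΔCt = 10.690 − 6.780 = 3.910
Fold change = 2^(−3.910) = 0.0665

0.067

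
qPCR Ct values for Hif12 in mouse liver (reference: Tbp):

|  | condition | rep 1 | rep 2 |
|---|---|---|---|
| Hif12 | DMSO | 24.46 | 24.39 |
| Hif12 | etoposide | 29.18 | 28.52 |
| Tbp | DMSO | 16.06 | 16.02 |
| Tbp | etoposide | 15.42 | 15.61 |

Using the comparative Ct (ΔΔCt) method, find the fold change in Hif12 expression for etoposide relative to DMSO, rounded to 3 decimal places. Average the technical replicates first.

Mean Ct: Hif12 DMSO 24.425; Hif12 etoposide 28.850; Tbp DMSO 16.040; Tbp etoposide 15.515
ΔCt(DMSO) = 24.425 − 16.040 = 8.385
ΔCt(etoposide) = 28.850 − 15.515 = 13.335
ΔΔCt = 13.335 − 8.385 = 4.950
Fold change = 2^(−4.950) = 0.0324

0.032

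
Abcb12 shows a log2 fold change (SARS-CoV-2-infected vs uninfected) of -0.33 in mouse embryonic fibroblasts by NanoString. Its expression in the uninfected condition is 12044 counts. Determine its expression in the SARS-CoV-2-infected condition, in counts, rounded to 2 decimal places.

Fold change = 2^(-0.33) = 0.7955
SARS-CoV-2-infected expression = 12044 × 0.7955 = 9581.44

9581.44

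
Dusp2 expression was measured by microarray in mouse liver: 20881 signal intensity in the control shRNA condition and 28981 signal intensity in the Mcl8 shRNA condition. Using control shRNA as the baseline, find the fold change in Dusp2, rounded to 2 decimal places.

Fold change = 28981 / 20881 = 1.388
Dusp2 is upregulated.

1.39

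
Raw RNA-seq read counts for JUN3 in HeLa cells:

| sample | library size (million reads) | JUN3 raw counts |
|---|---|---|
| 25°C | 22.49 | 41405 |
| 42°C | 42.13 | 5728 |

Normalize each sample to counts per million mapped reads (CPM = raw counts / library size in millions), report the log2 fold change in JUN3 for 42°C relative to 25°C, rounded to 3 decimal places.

CPM(25°C) = 41405 / 22.49 = 1841.0405
CPM(42°C) = 5728 / 42.13 = 135.9601
Fold change = 135.9601 / 1841.0405 = 0.07385
log2(0.07385) = -3.7593

-3.759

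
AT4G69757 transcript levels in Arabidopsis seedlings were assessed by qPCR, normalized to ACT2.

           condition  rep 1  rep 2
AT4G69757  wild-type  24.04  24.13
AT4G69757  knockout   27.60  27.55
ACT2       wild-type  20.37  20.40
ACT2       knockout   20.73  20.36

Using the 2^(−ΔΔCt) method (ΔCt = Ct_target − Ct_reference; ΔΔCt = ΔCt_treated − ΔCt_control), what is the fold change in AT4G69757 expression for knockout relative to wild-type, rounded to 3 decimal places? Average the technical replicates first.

0.099

Mean Ct: AT4G69757 wild-type 24.085; AT4G69757 knockout 27.575; ACT2 wild-type 20.385; ACT2 knockout 20.545
ΔCt(wild-type) = 24.085 − 20.385 = 3.700
ΔCt(knockout) = 27.575 − 20.545 = 7.030
ΔΔCt = 7.030 − 3.700 = 3.330
Fold change = 2^(−3.330) = 0.0994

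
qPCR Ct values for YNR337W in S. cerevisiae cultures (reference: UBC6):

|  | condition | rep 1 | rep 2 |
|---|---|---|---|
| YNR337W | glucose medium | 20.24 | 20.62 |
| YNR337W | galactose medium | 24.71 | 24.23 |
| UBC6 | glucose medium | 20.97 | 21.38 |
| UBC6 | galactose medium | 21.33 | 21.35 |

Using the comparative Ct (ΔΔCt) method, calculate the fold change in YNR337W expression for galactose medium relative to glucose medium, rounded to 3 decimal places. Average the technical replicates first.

0.068

Mean Ct: YNR337W glucose medium 20.430; YNR337W galactose medium 24.470; UBC6 glucose medium 21.175; UBC6 galactose medium 21.340
ΔCt(glucose medium) = 20.430 − 21.175 = -0.745
ΔCt(galactose medium) = 24.470 − 21.340 = 3.130
ΔΔCt = 3.130 − (-0.745) = 3.875
Fold change = 2^(−3.875) = 0.0682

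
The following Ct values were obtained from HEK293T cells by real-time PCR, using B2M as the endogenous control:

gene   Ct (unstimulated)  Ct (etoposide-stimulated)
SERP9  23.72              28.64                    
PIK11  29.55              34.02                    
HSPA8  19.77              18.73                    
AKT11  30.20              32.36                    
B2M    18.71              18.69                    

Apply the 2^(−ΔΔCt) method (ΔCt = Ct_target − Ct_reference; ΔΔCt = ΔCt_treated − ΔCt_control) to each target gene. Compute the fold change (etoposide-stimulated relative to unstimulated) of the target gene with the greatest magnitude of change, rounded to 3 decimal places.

SERP9: ΔΔCt = (28.64−18.69) − (23.72−18.71) = 9.95 − 5.01 = 4.94; fold change = 2^-4.94 = 0.033
PIK11: ΔΔCt = (34.02−18.69) − (29.55−18.71) = 15.33 − 10.84 = 4.49; fold change = 2^-4.49 = 0.045
HSPA8: ΔΔCt = (18.73−18.69) − (19.77−18.71) = 0.04 − 1.06 = -1.02; fold change = 2^1.02 = 2.028
AKT11: ΔΔCt = (32.36−18.69) − (30.20−18.71) = 13.67 − 11.49 = 2.18; fold change = 2^-2.18 = 0.221
SERP9 has the largest |ΔΔCt| = 4.94.

0.033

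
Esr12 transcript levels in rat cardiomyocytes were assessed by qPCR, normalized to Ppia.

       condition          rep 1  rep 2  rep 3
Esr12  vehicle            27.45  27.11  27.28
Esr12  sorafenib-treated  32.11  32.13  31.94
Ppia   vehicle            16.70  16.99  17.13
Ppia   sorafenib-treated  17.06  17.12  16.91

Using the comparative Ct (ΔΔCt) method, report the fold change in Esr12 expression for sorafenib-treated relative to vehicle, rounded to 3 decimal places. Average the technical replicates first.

Mean Ct: Esr12 vehicle 27.280; Esr12 sorafenib-treated 32.060; Ppia vehicle 16.940; Ppia sorafenib-treated 17.030
ΔCt(vehicle) = 27.280 − 16.940 = 10.340
ΔCt(sorafenib-treated) = 32.060 − 17.030 = 15.030
ΔΔCt = 15.030 − 10.340 = 4.690
Fold change = 2^(−4.690) = 0.0387

0.039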